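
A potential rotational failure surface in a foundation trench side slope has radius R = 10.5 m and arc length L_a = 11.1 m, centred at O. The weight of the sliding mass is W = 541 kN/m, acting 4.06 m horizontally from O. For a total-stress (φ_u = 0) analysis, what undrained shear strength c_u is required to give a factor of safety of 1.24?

FS = c_u·L_a·R / (W·d), so c_u = FS·W·d / (L_a·R).
c_u = 1.24·541·4.06 / (11.10·10.5) = 2723.6 / 116.55 = 23.37 kPa

c_u = 23.4 kPa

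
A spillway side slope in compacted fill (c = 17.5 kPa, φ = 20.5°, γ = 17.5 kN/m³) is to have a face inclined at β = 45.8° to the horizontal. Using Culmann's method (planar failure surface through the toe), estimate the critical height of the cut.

H_c = 28.00 m

Culmann's analysis gives the critical failure plane at α_cr = (β + φ)/2 = (45.8 + 20.5)/2 = 33.1°, and the critical height
H_c = (4c/γ) · sinβ cosφ / [1 − cos(β − φ)]
    = (4·17.5/17.5) · sin45.8°·cos20.5° / [1 − cos(25.3°)]
    = 4.000 · 0.7169·0.9367 / [1 − 0.9041]
    = 4.000 · 0.6715 / 0.0959
    = 28.00 m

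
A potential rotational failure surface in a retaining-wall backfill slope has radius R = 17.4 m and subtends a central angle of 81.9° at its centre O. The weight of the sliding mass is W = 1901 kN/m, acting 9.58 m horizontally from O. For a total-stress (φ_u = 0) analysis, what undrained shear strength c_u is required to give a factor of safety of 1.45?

c_u = 61.0 kPa

FS = c_u·L_a·R / (W·d), so c_u = FS·W·d / (L_a·R).
Arc length L_a = R·θ = 17.4·(81.9°·π/180) = 17.4·1.4294 = 24.87 m
c_u = 1.45·1901·9.58 / (24.87·17.4) = 26406.8 / 432.77 = 61.02 kPa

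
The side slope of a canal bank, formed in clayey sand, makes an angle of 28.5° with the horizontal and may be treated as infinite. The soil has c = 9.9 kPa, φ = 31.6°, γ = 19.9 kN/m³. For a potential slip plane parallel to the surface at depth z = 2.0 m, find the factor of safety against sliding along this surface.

For an infinite slope with a slip plane parallel to the surface (no pore pressure): FS = [c + γz cos²β tanφ] / [γz sinβ cosβ].
γz = 19.9·2.0 = 39.80 kN/m²
Numerator = 9.9 + 39.80·cos²28.5°·tan31.6° = 9.9 + 39.80·0.7723·0.6152 = 28.810 kPa
Denominator = 39.80·sin28.5°·cos28.5° = 39.80·0.4772·0.8788 = 16.690 kPa
FS = 28.810 / 16.690 = 1.726

FS = 1.73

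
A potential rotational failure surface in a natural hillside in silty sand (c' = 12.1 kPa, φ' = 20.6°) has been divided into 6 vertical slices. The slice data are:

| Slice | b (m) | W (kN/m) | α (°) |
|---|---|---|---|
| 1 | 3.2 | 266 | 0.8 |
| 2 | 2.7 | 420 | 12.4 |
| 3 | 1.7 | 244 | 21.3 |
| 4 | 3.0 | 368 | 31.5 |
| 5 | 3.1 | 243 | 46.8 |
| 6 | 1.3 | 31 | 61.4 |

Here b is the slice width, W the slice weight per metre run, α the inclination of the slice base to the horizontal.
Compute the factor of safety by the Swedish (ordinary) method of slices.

FS = 1.30

Ordinary method of slices: FS = Σ[c'·Δl_i + (W_i cosα_i)·tanφ'] / Σ W_i sinα_i, with Δl_i = b_i / cosα_i.
Slice 1: Δl = 3.2/cos0.8° = 3.200 m; N'_1 = 266·cos0.8° = 266.0; c'Δl = 38.72; W sinα = 3.7
Slice 2: Δl = 2.7/cos12.4° = 2.764 m; N'_2 = 420·cos12.4° = 410.2; c'Δl = 33.45; W sinα = 90.2
Slice 3: Δl = 1.7/cos21.3° = 1.825 m; N'_3 = 244·cos21.3° = 227.3; c'Δl = 22.08; W sinα = 88.6
Slice 4: Δl = 3.0/cos31.5° = 3.518 m; N'_4 = 368·cos31.5° = 313.8; c'Δl = 42.57; W sinα = 192.3
Slice 5: Δl = 3.1/cos46.8° = 4.529 m; N'_5 = 243·cos46.8° = 166.3; c'Δl = 54.80; W sinα = 177.1
Slice 6: Δl = 1.3/cos61.4° = 2.716 m; N'_6 = 31·cos61.4° = 14.8; c'Δl = 32.86; W sinα = 27.2
Σc'Δl = 224.5 kN/m; ΣN' = 1398.5 kN/m; ΣW sinα = 579.2 kN/m
Resisting = 224.5 + 1398.5·tan20.6° = 224.5 + 525.6 = 750.1 kN/m
FS = 750.1 / 579.2 = 1.295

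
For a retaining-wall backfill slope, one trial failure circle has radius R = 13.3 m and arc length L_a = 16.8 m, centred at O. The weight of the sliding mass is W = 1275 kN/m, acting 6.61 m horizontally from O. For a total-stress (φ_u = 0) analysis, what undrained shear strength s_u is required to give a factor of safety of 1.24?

FS = s_u·L_a·R / (W·d), so s_u = FS·W·d / (L_a·R).
s_u = 1.24·1275·6.61 / (16.80·13.3) = 10450.4 / 223.44 = 46.77 kPa

s_u = 46.8 kPa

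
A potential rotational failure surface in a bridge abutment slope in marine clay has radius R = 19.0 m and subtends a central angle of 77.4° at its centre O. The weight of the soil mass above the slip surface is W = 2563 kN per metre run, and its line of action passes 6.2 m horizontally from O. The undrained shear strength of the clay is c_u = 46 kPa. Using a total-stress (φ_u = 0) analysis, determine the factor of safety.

Taking moments about the centre O, the resisting moment is provided by the undrained shear strength acting along the arc:
Arc length L_a = R·θ = 19.0·(77.4°·π/180) = 19.0·1.3509 = 25.67 m
M_R = c_u·L_a·R = 46·25.67·19.0 = 22432.8 kN·m/m
M_D = W·d = 2563·6.2 = 15890.6 kN·m/m
FS = M_R / M_D = 22432.8 / 15890.6 = 1.412

FS = 1.41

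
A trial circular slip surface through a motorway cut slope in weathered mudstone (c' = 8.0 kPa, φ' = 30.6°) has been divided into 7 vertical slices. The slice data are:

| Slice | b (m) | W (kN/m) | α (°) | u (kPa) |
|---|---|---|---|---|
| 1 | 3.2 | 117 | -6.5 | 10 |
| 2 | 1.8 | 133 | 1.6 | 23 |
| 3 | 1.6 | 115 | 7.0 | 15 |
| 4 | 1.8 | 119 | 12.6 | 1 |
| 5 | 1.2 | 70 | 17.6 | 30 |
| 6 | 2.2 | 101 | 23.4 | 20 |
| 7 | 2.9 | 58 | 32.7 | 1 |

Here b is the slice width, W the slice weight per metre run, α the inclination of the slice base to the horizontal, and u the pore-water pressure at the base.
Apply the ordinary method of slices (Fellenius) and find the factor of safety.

FS = 3.41

Ordinary method of slices: FS = Σ[c'·Δl_i + (W_i cosα_i − u_i·Δl_i)·tanφ'] / Σ W_i sinα_i, with Δl_i = b_i / cosα_i.
Slice 1: Δl = 3.2/cos(-6.5°) = 3.221 m; N'_1 = 117·cos(-6.5°) − 10·3.221 = 84.0; c'Δl = 25.77; W sinα = -13.2
Slice 2: Δl = 1.8/cos1.6° = 1.801 m; N'_2 = 133·cos1.6° − 23·1.801 = 91.5; c'Δl = 14.41; W sinα = 3.7
Slice 3: Δl = 1.6/cos7.0° = 1.612 m; N'_3 = 115·cos7.0° − 15·1.612 = 90.0; c'Δl = 12.90; W sinα = 14.0
Slice 4: Δl = 1.8/cos12.6° = 1.844 m; N'_4 = 119·cos12.6° − 1·1.844 = 114.3; c'Δl = 14.76; W sinα = 26.0
Slice 5: Δl = 1.2/cos17.6° = 1.259 m; N'_5 = 70·cos17.6° − 30·1.259 = 29.0; c'Δl = 10.07; W sinα = 21.2
Slice 6: Δl = 2.2/cos23.4° = 2.397 m; N'_6 = 101·cos23.4° − 20·2.397 = 44.8; c'Δl = 19.18; W sinα = 40.1
Slice 7: Δl = 2.9/cos32.7° = 3.446 m; N'_7 = 58·cos32.7° − 1·3.446 = 45.4; c'Δl = 27.57; W sinα = 31.3
Σc'Δl = 124.6 kN/m; ΣN' = 498.9 kN/m; ΣW sinα = 123.1 kN/m
Resisting = 124.6 + 498.9·tan30.6° = 124.6 + 295.0 = 419.7 kN/m
FS = 419.7 / 123.1 = 3.411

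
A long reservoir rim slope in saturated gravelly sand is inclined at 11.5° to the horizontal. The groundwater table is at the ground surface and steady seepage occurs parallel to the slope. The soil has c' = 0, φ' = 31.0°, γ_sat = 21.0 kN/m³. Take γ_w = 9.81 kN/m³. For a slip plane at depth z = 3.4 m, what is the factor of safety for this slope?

FS = 1.57

With seepage parallel to the slope and the water table at the surface, the effective normal stress on the slip plane uses the buoyant unit weight γ' = γ_sat − γ_w while the driving shear stress uses γ_sat:
FS = [c' + γ' z cos²β tanφ'] / [γ_sat z sinβ cosβ]
(For c' = 0 this reduces to FS = (γ'/γ_sat)·tanφ'/tanβ.)
γ' = 21.0 − 9.81 = 11.19 kN/m³
Numerator = 0.0 + 11.19·3.4·cos²11.5°·tan31.0° = 0.0 + 11.19·3.4·0.9603·0.6009 = 21.952 kPa
Denominator = 21.0·3.4·sin11.5°·cos11.5° = 21.0·3.4·0.1994·0.9799 = 13.949 kPa
FS = 21.952 / 13.949 = 1.574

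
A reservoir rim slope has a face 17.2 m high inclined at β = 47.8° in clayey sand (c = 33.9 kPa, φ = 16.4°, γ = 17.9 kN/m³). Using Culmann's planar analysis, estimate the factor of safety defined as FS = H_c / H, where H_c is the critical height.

FS = 2.14

H_c = (4c/γ) · sinβ cosφ / [1 − cos(β − φ)]
    = (4·33.9/17.9) · sin47.8°·cos16.4° / [1 − cos31.4°]
    = 7.575 · 0.7107 / 0.1464 = 36.76 m
FS = H_c / H = 36.76 / 17.2 = 2.137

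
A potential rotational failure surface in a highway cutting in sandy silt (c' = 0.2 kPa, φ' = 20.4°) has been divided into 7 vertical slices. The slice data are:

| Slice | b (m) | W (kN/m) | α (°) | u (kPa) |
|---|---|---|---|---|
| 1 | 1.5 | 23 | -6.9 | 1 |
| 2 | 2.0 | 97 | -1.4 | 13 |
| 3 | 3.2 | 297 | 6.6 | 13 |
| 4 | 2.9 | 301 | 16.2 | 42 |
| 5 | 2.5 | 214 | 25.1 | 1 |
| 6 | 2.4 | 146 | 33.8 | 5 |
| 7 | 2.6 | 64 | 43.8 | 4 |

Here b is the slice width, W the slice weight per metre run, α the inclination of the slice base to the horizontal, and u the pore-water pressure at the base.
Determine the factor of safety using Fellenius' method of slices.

Ordinary method of slices: FS = Σ[c'·Δl_i + (W_i cosα_i − u_i·Δl_i)·tanφ'] / Σ W_i sinα_i, with Δl_i = b_i / cosα_i.
Slice 1: Δl = 1.5/cos(-6.9°) = 1.511 m; N'_1 = 23·cos(-6.9°) − 1·1.511 = 21.3; c'Δl = 0.30; W sinα = -2.8
Slice 2: Δl = 2.0/cos(-1.4°) = 2.001 m; N'_2 = 97·cos(-1.4°) − 13·2.001 = 71.0; c'Δl = 0.40; W sinα = -2.4
Slice 3: Δl = 3.2/cos6.6° = 3.221 m; N'_3 = 297·cos6.6° − 13·3.221 = 253.2; c'Δl = 0.64; W sinα = 34.1
Slice 4: Δl = 2.9/cos16.2° = 3.020 m; N'_4 = 301·cos16.2° − 42·3.020 = 162.2; c'Δl = 0.60; W sinα = 84.0
Slice 5: Δl = 2.5/cos25.1° = 2.761 m; N'_5 = 214·cos25.1° − 1·2.761 = 191.0; c'Δl = 0.55; W sinα = 90.8
Slice 6: Δl = 2.4/cos33.8° = 2.888 m; N'_6 = 146·cos33.8° − 5·2.888 = 106.9; c'Δl = 0.58; W sinα = 81.2
Slice 7: Δl = 2.6/cos43.8° = 3.602 m; N'_7 = 64·cos43.8° − 4·3.602 = 31.8; c'Δl = 0.72; W sinα = 44.3
Σc'Δl = 3.8 kN/m; ΣN' = 837.3 kN/m; ΣW sinα = 329.3 kN/m
Resisting = 3.8 + 837.3·tan20.4° = 3.8 + 311.4 = 315.2 kN/m
FS = 315.2 / 329.3 = 0.957

FS = 0.96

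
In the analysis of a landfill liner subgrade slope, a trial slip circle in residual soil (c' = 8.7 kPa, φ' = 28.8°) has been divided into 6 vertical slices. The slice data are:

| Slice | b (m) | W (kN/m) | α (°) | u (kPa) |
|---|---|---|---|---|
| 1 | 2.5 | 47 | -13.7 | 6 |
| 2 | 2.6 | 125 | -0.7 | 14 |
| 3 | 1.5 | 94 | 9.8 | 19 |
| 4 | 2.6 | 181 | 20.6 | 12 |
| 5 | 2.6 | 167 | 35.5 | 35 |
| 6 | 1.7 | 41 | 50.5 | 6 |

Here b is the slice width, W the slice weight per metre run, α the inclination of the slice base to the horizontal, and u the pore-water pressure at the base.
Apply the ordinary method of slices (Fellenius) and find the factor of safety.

FS = 1.67

Ordinary method of slices: FS = Σ[c'·Δl_i + (W_i cosα_i − u_i·Δl_i)·tanφ'] / Σ W_i sinα_i, with Δl_i = b_i / cosα_i.
Slice 1: Δl = 2.5/cos(-13.7°) = 2.573 m; N'_1 = 47·cos(-13.7°) − 6·2.573 = 30.2; c'Δl = 22.39; W sinα = -11.1
Slice 2: Δl = 2.6/cos(-0.7°) = 2.600 m; N'_2 = 125·cos(-0.7°) − 14·2.600 = 88.6; c'Δl = 22.62; W sinα = -1.5
Slice 3: Δl = 1.5/cos9.8° = 1.522 m; N'_3 = 94·cos9.8° − 19·1.522 = 63.7; c'Δl = 13.24; W sinα = 16.0
Slice 4: Δl = 2.6/cos20.6° = 2.778 m; N'_4 = 181·cos20.6° − 12·2.778 = 136.1; c'Δl = 24.17; W sinα = 63.7
Slice 5: Δl = 2.6/cos35.5° = 3.194 m; N'_5 = 167·cos35.5° − 35·3.194 = 24.2; c'Δl = 27.78; W sinα = 97.0
Slice 6: Δl = 1.7/cos50.5° = 2.673 m; N'_6 = 41·cos50.5° − 6·2.673 = 10.0; c'Δl = 23.25; W sinα = 31.6
Σc'Δl = 133.5 kN/m; ΣN' = 352.8 kN/m; ΣW sinα = 195.6 kN/m
Resisting = 133.5 + 352.8·tan28.8° = 133.5 + 194.0 = 327.4 kN/m
FS = 327.4 / 195.6 = 1.674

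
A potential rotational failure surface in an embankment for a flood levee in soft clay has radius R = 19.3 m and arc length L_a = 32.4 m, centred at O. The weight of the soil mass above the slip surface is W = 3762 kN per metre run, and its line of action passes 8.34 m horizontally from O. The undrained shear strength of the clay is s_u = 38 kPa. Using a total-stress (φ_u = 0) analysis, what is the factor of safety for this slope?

Taking moments about the centre O, the resisting moment is provided by the undrained shear strength acting along the arc:
M_R = s_u·L_a·R = 38·32.40·19.3 = 23762.2 kN·m/m
M_D = W·d = 3762·8.34 = 31375.1 kN·m/m
FS = M_R / M_D = 23762.2 / 31375.1 = 0.757

FS = 0.76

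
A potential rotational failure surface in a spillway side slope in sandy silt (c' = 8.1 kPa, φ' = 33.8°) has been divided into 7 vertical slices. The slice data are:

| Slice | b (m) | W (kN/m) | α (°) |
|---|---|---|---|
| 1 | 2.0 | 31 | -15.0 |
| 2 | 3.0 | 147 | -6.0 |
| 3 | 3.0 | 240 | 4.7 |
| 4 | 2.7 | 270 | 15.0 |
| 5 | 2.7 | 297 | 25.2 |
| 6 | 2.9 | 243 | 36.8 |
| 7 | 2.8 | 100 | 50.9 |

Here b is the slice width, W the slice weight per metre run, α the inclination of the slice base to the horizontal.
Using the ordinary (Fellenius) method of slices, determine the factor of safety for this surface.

FS = 2.36

Ordinary method of slices: FS = Σ[c'·Δl_i + (W_i cosα_i)·tanφ'] / Σ W_i sinα_i, with Δl_i = b_i / cosα_i.
Slice 1: Δl = 2.0/cos(-15.0°) = 2.071 m; N'_1 = 31·cos(-15.0°) = 29.9; c'Δl = 16.77; W sinα = -8.0
Slice 2: Δl = 3.0/cos(-6.0°) = 3.017 m; N'_2 = 147·cos(-6.0°) = 146.2; c'Δl = 24.43; W sinα = -15.4
Slice 3: Δl = 3.0/cos4.7° = 3.010 m; N'_3 = 240·cos4.7° = 239.2; c'Δl = 24.38; W sinα = 19.7
Slice 4: Δl = 2.7/cos15.0° = 2.795 m; N'_4 = 270·cos15.0° = 260.8; c'Δl = 22.64; W sinα = 69.9
Slice 5: Δl = 2.7/cos25.2° = 2.984 m; N'_5 = 297·cos25.2° = 268.7; c'Δl = 24.17; W sinα = 126.5
Slice 6: Δl = 2.9/cos36.8° = 3.622 m; N'_6 = 243·cos36.8° = 194.6; c'Δl = 29.34; W sinα = 145.6
Slice 7: Δl = 2.8/cos50.9° = 4.440 m; N'_7 = 100·cos50.9° = 63.1; c'Δl = 35.96; W sinα = 77.6
Σc'Δl = 177.7 kN/m; ΣN' = 1202.5 kN/m; ΣW sinα = 415.8 kN/m
Resisting = 177.7 + 1202.5·tan33.8° = 177.7 + 805.0 = 982.7 kN/m
FS = 982.7 / 415.8 = 2.364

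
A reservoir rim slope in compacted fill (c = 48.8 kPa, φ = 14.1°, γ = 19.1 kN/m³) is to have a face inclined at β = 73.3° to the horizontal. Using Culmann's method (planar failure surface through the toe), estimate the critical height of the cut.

H_c = 19.46 m

Culmann's analysis gives the critical failure plane at α_cr = (β + φ)/2 = (73.3 + 14.1)/2 = 43.7°, and the critical height
H_c = (4c/γ) · sinβ cosφ / [1 − cos(β − φ)]
    = (4·48.8/19.1) · sin73.3°·cos14.1° / [1 − cos(59.2°)]
    = 10.220 · 0.9578·0.9699 / [1 − 0.5120]
    = 10.220 · 0.9290 / 0.4880
    = 19.46 m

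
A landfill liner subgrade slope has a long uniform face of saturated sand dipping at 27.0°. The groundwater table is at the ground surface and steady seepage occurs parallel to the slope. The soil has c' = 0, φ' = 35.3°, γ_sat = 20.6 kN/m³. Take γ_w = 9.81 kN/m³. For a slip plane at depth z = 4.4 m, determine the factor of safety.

With seepage parallel to the slope and the water table at the surface, the effective normal stress on the slip plane uses the buoyant unit weight γ' = γ_sat − γ_w while the driving shear stress uses γ_sat:
FS = [c' + γ' z cos²β tanφ'] / [γ_sat z sinβ cosβ]
(For c' = 0 this reduces to FS = (γ'/γ_sat)·tanφ'/tanβ.)
γ' = 20.6 − 9.81 = 10.79 kN/m³
Numerator = 0.0 + 10.79·4.4·cos²27.0°·tan35.3° = 0.0 + 10.79·4.4·0.7939·0.7080 = 26.687 kPa
Denominator = 20.6·4.4·sin27.0°·cos27.0° = 20.6·4.4·0.4540·0.8910 = 36.665 kPa
FS = 26.687 / 36.665 = 0.728

FS = 0.73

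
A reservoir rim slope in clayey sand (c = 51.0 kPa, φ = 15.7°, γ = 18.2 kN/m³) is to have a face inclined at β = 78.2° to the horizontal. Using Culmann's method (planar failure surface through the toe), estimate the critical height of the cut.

H_c = 19.62 m

Culmann's analysis gives the critical failure plane at α_cr = (β + φ)/2 = (78.2 + 15.7)/2 = 47.0°, and the critical height
H_c = (4c/γ) · sinβ cosφ / [1 − cos(β − φ)]
    = (4·51.0/18.2) · sin78.2°·cos15.7° / [1 − cos(62.5°)]
    = 11.209 · 0.9789·0.9627 / [1 − 0.4617]
    = 11.209 · 0.9423 / 0.5383
    = 19.62 m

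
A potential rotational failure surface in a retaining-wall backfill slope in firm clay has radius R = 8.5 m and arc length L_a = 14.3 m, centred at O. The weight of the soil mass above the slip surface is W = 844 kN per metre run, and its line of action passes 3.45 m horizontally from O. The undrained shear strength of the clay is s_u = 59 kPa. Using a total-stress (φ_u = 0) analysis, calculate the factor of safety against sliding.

FS = 2.46

Taking moments about the centre O, the resisting moment is provided by the undrained shear strength acting along the arc:
M_R = s_u·L_a·R = 59·14.30·8.5 = 7171.5 kN·m/m
M_D = W·d = 844·3.45 = 2911.8 kN·m/m
FS = M_R / M_D = 7171.5 / 2911.8 = 2.463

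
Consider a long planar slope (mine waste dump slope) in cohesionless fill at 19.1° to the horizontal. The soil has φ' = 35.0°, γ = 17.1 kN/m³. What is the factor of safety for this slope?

FS = 2.02

For a dry cohesionless infinite slope the factor of safety is FS = tanφ' / tanβ.
FS = tan35.0° / tan19.1° = 0.7002 / 0.3463 = 2.022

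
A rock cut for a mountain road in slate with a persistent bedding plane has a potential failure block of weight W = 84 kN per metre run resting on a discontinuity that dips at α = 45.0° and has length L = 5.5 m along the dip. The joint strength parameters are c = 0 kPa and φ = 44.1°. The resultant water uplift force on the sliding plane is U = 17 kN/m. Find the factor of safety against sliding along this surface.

FS = 0.69

Resolving the block weight along and normal to the plane and applying the Mohr–Coulomb strength on the joint:
N' = W cosα − U = 84·cos45.0° − 17 = 42.4 kN/m
Driving force T = W sinα = 84·sin45.0° = 59.4 kN/m
Resisting force R = c·L + N'·tanφ = 0·5.5 + 42.4·tan44.1° = 0.0 + 41.1 = 41.1 kN/m
FS = R / T = 41.1 / 59.4 = 0.692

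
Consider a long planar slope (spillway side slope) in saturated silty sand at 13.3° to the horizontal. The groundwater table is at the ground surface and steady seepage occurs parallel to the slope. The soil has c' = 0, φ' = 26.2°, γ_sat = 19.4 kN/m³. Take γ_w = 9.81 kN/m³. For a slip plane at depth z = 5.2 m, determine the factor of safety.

FS = 1.03

With seepage parallel to the slope and the water table at the surface, the effective normal stress on the slip plane uses the buoyant unit weight γ' = γ_sat − γ_w while the driving shear stress uses γ_sat:
FS = [c' + γ' z cos²β tanφ'] / [γ_sat z sinβ cosβ]
(For c' = 0 this reduces to FS = (γ'/γ_sat)·tanφ'/tanβ.)
γ' = 19.4 − 9.81 = 9.59 kN/m³
Numerator = 0.0 + 9.59·5.2·cos²13.3°·tan26.2° = 0.0 + 9.59·5.2·0.9471·0.4921 = 23.239 kPa
Denominator = 19.4·5.2·sin13.3°·cos13.3° = 19.4·5.2·0.2300·0.9732 = 22.585 kPa
FS = 23.239 / 22.585 = 1.029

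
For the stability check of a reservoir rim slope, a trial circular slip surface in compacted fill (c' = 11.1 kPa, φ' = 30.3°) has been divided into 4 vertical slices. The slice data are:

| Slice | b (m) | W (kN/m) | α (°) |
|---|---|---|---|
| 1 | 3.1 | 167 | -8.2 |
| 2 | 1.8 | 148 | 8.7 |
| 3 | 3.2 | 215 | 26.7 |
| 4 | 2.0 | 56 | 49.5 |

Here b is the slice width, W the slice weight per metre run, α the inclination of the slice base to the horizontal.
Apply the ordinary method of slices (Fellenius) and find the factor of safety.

Ordinary method of slices: FS = Σ[c'·Δl_i + (W_i cosα_i)·tanφ'] / Σ W_i sinα_i, with Δl_i = b_i / cosα_i.
Slice 1: Δl = 3.1/cos(-8.2°) = 3.132 m; N'_1 = 167·cos(-8.2°) = 165.3; c'Δl = 34.77; W sinα = -23.8
Slice 2: Δl = 1.8/cos8.7° = 1.821 m; N'_2 = 148·cos8.7° = 146.3; c'Δl = 20.21; W sinα = 22.4
Slice 3: Δl = 3.2/cos26.7° = 3.582 m; N'_3 = 215·cos26.7° = 192.1; c'Δl = 39.76; W sinα = 96.6
Slice 4: Δl = 2.0/cos49.5° = 3.080 m; N'_4 = 56·cos49.5° = 36.4; c'Δl = 34.18; W sinα = 42.6
Σc'Δl = 128.9 kN/m; ΣN' = 540.0 kN/m; ΣW sinα = 137.8 kN/m
Resisting = 128.9 + 540.0·tan30.3° = 128.9 + 315.6 = 444.5 kN/m
FS = 444.5 / 137.8 = 3.227

FS = 3.23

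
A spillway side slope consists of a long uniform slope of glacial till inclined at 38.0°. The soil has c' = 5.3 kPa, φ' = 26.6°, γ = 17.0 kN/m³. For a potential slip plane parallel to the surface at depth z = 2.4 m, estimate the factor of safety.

FS = 0.91

For an infinite slope with a slip plane parallel to the surface (no pore pressure): FS = [c' + γz cos²β tanφ'] / [γz sinβ cosβ].
γz = 17.0·2.4 = 40.80 kN/m²
Numerator = 5.3 + 40.80·cos²38.0°·tan26.6° = 5.3 + 40.80·0.6210·0.5008 = 17.987 kPa
Denominator = 40.80·sin38.0°·cos38.0° = 40.80·0.6157·0.7880 = 19.794 kPa
FS = 17.987 / 19.794 = 0.909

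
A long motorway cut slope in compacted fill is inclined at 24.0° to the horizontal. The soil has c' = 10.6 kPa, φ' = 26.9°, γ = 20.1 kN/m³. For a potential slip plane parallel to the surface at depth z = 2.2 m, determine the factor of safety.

FS = 1.78

For an infinite slope with a slip plane parallel to the surface (no pore pressure): FS = [c' + γz cos²β tanφ'] / [γz sinβ cosβ].
γz = 20.1·2.2 = 44.22 kN/m²
Numerator = 10.6 + 44.22·cos²24.0°·tan26.9° = 10.6 + 44.22·0.8346·0.5073 = 29.323 kPa
Denominator = 44.22·sin24.0°·cos24.0° = 44.22·0.4067·0.9135 = 16.431 kPa
FS = 29.323 / 16.431 = 1.785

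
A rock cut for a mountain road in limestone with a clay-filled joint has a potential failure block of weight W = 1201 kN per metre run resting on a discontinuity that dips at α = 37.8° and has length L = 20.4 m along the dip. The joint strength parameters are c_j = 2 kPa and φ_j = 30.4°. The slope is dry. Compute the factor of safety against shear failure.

Resolving the block weight along and normal to the plane and applying the Mohr–Coulomb strength on the joint:
N' = W cosα = 1201·cos37.8° = 949.0 kN/m
Driving force T = W sinα = 1201·sin37.8° = 736.1 kN/m
Resisting force R = c_j·L + N'·tanφ_j = 2·20.4 + 949.0·tan30.4° = 40.8 + 556.8 = 597.6 kN/m
FS = R / T = 597.6 / 736.1 = 0.812

FS = 0.81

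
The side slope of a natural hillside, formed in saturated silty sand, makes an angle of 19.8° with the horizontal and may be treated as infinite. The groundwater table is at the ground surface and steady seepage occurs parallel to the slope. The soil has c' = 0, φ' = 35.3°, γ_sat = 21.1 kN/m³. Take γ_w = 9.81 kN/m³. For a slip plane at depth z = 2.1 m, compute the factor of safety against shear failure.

FS = 1.05

With seepage parallel to the slope and the water table at the surface, the effective normal stress on the slip plane uses the buoyant unit weight γ' = γ_sat − γ_w while the driving shear stress uses γ_sat:
FS = [c' + γ' z cos²β tanφ'] / [γ_sat z sinβ cosβ]
(For c' = 0 this reduces to FS = (γ'/γ_sat)·tanφ'/tanβ.)
γ' = 21.1 − 9.81 = 11.29 kN/m³
Numerator = 0.0 + 11.29·2.1·cos²19.8°·tan35.3° = 0.0 + 11.29·2.1·0.8853·0.7080 = 14.861 kPa
Denominator = 21.1·2.1·sin19.8°·cos19.8° = 21.1·2.1·0.3387·0.9409 = 14.122 kPa
FS = 14.861 / 14.122 = 1.052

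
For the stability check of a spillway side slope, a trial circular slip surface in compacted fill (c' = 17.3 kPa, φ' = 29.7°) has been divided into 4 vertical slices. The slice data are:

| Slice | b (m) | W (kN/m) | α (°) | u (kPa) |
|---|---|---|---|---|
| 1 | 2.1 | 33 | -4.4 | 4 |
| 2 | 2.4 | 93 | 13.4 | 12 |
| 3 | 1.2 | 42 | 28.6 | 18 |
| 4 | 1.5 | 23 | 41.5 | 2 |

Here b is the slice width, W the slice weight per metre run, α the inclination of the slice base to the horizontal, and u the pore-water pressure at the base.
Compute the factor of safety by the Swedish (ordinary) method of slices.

Ordinary method of slices: FS = Σ[c'·Δl_i + (W_i cosα_i − u_i·Δl_i)·tanφ'] / Σ W_i sinα_i, with Δl_i = b_i / cosα_i.
Slice 1: Δl = 2.1/cos(-4.4°) = 2.106 m; N'_1 = 33·cos(-4.4°) − 4·2.106 = 24.5; c'Δl = 36.44; W sinα = -2.5
Slice 2: Δl = 2.4/cos13.4° = 2.467 m; N'_2 = 93·cos13.4° − 12·2.467 = 60.9; c'Δl = 42.68; W sinα = 21.6
Slice 3: Δl = 1.2/cos28.6° = 1.367 m; N'_3 = 42·cos28.6° − 18·1.367 = 12.3; c'Δl = 23.65; W sinα = 20.1
Slice 4: Δl = 1.5/cos41.5° = 2.003 m; N'_4 = 23·cos41.5° − 2·2.003 = 13.2; c'Δl = 34.65; W sinα = 15.2
Σc'Δl = 137.4 kN/m; ΣN' = 110.8 kN/m; ΣW sinα = 54.4 kN/m
Resisting = 137.4 + 110.8·tan29.7° = 137.4 + 63.2 = 200.6 kN/m
FS = 200.6 / 54.4 = 3.690

FS = 3.69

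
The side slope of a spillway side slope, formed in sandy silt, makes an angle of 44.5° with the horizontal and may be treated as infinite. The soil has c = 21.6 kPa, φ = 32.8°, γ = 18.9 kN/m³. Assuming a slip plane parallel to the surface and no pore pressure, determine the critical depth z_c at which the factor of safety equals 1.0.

z_c = 6.64 m

Setting FS = 1.00 in FS = [c + γz cos²β tanφ] / [γz sinβ cosβ] and solving for z:
z = c / [γ cosβ (FS·sinβ − cosβ·tanφ)]
  = 21.6 / [18.9·cos44.5°·(1.00·sin44.5° − cos44.5°·tan32.8°)]
  = 21.6 / [18.9·0.7133·(1.00·0.7009 − 0.7133·0.6445)]
  = 21.6 / 3.2522 = 6.642 m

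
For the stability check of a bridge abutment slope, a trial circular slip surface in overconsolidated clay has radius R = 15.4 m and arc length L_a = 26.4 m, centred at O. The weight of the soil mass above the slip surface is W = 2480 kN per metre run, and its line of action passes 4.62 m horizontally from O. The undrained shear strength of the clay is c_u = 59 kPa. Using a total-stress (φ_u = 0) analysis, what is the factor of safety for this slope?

Taking moments about the centre O, the resisting moment is provided by the undrained shear strength acting along the arc:
M_R = c_u·L_a·R = 59·26.40·15.4 = 23987.0 kN·m/m
M_D = W·d = 2480·4.62 = 11457.6 kN·m/m
FS = M_R / M_D = 23987.0 / 11457.6 = 2.094

FS = 2.09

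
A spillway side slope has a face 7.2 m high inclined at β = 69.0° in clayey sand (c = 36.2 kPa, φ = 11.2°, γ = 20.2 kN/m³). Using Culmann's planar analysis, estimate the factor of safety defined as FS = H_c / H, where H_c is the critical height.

FS = 1.95

H_c = (4c/γ) · sinβ cosφ / [1 − cos(β − φ)]
    = (4·36.2/20.2) · sin69.0°·cos11.2° / [1 − cos57.8°]
    = 7.168 · 0.9158 / 0.4671 = 14.05 m
FS = H_c / H = 14.05 / 7.2 = 1.952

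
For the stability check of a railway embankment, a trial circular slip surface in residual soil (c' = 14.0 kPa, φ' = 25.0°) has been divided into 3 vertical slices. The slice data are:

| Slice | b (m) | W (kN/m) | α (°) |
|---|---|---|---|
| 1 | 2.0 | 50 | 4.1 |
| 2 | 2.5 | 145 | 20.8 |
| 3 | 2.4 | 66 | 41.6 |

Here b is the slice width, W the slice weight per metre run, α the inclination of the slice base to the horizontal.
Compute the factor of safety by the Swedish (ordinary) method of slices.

FS = 2.22

Ordinary method of slices: FS = Σ[c'·Δl_i + (W_i cosα_i)·tanφ'] / Σ W_i sinα_i, with Δl_i = b_i / cosα_i.
Slice 1: Δl = 2.0/cos4.1° = 2.005 m; N'_1 = 50·cos4.1° = 49.9; c'Δl = 28.07; W sinα = 3.6
Slice 2: Δl = 2.5/cos20.8° = 2.674 m; N'_2 = 145·cos20.8° = 135.5; c'Δl = 37.44; W sinα = 51.5
Slice 3: Δl = 2.4/cos41.6° = 3.209 m; N'_3 = 66·cos41.6° = 49.4; c'Δl = 44.93; W sinα = 43.8
Σc'Δl = 110.4 kN/m; ΣN' = 234.8 kN/m; ΣW sinα = 98.9 kN/m
Resisting = 110.4 + 234.8·tan25.0° = 110.4 + 109.5 = 219.9 kN/m
FS = 219.9 / 98.9 = 2.224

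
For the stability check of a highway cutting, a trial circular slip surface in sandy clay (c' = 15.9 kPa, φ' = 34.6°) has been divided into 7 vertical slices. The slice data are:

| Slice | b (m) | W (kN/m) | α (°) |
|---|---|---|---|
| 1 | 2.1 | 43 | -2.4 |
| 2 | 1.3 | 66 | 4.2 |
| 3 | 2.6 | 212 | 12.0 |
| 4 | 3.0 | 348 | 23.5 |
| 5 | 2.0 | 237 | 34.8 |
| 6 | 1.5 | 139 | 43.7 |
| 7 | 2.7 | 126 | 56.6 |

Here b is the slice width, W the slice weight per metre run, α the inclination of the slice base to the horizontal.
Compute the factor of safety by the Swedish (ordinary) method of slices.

Ordinary method of slices: FS = Σ[c'·Δl_i + (W_i cosα_i)·tanφ'] / Σ W_i sinα_i, with Δl_i = b_i / cosα_i.
Slice 1: Δl = 2.1/cos(-2.4°) = 2.102 m; N'_1 = 43·cos(-2.4°) = 43.0; c'Δl = 33.42; W sinα = -1.8
Slice 2: Δl = 1.3/cos4.2° = 1.304 m; N'_2 = 66·cos4.2° = 65.8; c'Δl = 20.73; W sinα = 4.8
Slice 3: Δl = 2.6/cos12.0° = 2.658 m; N'_3 = 212·cos12.0° = 207.4; c'Δl = 42.26; W sinα = 44.1
Slice 4: Δl = 3.0/cos23.5° = 3.271 m; N'_4 = 348·cos23.5° = 319.1; c'Δl = 52.01; W sinα = 138.8
Slice 5: Δl = 2.0/cos34.8° = 2.436 m; N'_5 = 237·cos34.8° = 194.6; c'Δl = 38.73; W sinα = 135.3
Slice 6: Δl = 1.5/cos43.7° = 2.075 m; N'_6 = 139·cos43.7° = 100.5; c'Δl = 32.99; W sinα = 96.0
Slice 7: Δl = 2.7/cos56.6° = 4.905 m; N'_7 = 126·cos56.6° = 69.4; c'Δl = 77.99; W sinα = 105.2
Σc'Δl = 298.1 kN/m; ΣN' = 999.8 kN/m; ΣW sinα = 522.4 kN/m
Resisting = 298.1 + 999.8·tan34.6° = 298.1 + 689.7 = 987.8 kN/m
FS = 987.8 / 522.4 = 1.891

FS = 1.89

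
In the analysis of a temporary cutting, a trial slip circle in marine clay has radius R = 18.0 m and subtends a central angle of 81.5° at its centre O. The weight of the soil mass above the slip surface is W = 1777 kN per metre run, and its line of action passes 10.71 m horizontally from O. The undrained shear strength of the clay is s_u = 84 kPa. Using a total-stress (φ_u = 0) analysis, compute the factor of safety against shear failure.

Taking moments about the centre O, the resisting moment is provided by the undrained shear strength acting along the arc:
Arc length L_a = R·θ = 18.0·(81.5°·π/180) = 18.0·1.4224 = 25.60 m
M_R = s_u·L_a·R = 84·25.60·18.0 = 38713.2 kN·m/m
M_D = W·d = 1777·10.71 = 19031.7 kN·m/m
FS = M_R / M_D = 38713.2 / 19031.7 = 2.034

FS = 2.03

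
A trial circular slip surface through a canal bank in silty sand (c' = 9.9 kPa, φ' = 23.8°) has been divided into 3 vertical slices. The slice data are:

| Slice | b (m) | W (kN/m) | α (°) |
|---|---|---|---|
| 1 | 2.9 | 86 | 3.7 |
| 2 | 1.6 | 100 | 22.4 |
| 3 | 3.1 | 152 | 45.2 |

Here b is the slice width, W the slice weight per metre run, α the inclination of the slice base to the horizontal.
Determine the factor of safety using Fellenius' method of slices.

FS = 1.42

Ordinary method of slices: FS = Σ[c'·Δl_i + (W_i cosα_i)·tanφ'] / Σ W_i sinα_i, with Δl_i = b_i / cosα_i.
Slice 1: Δl = 2.9/cos3.7° = 2.906 m; N'_1 = 86·cos3.7° = 85.8; c'Δl = 28.77; W sinα = 5.5
Slice 2: Δl = 1.6/cos22.4° = 1.731 m; N'_2 = 100·cos22.4° = 92.5; c'Δl = 17.13; W sinα = 38.1
Slice 3: Δl = 3.1/cos45.2° = 4.399 m; N'_3 = 152·cos45.2° = 107.1; c'Δl = 43.55; W sinα = 107.9
Σc'Δl = 89.5 kN/m; ΣN' = 285.4 kN/m; ΣW sinα = 151.5 kN/m
Resisting = 89.5 + 285.4·tan23.8° = 89.5 + 125.9 = 215.3 kN/m
FS = 215.3 / 151.5 = 1.421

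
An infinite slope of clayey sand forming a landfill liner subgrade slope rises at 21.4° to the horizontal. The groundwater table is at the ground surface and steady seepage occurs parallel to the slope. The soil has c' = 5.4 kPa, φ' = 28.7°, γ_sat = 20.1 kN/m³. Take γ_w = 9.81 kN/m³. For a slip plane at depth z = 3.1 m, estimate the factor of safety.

FS = 0.97

With seepage parallel to the slope and the water table at the surface, the effective normal stress on the slip plane uses the buoyant unit weight γ' = γ_sat − γ_w while the driving shear stress uses γ_sat:
FS = [c' + γ' z cos²β tanφ'] / [γ_sat z sinβ cosβ]
γ' = 20.1 − 9.81 = 10.29 kN/m³
Numerator = 5.4 + 10.29·3.1·cos²21.4°·tan28.7° = 5.4 + 10.29·3.1·0.8669·0.5475 = 20.539 kPa
Denominator = 20.1·3.1·sin21.4°·cos21.4° = 20.1·3.1·0.3649·0.9311 = 21.168 kPa
FS = 20.539 / 21.168 = 0.970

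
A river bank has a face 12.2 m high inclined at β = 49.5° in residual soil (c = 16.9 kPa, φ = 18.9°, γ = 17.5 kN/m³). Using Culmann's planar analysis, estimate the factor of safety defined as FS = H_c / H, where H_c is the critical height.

FS = 1.64

H_c = (4c/γ) · sinβ cosφ / [1 − cos(β − φ)]
    = (4·16.9/17.5) · sin49.5°·cos18.9° / [1 − cos30.6°]
    = 3.863 · 0.7194 / 0.1393 = 19.96 m
FS = H_c / H = 19.96 / 12.2 = 1.636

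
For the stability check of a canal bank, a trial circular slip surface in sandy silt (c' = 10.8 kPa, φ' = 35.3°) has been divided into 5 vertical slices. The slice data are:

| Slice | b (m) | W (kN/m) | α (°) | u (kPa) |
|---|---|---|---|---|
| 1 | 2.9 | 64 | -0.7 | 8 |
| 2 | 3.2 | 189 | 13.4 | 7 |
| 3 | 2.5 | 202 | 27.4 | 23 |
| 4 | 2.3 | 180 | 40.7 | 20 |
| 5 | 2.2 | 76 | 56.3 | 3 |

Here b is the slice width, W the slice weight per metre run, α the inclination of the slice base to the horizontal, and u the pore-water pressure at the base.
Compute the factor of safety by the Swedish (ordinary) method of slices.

FS = 1.49

Ordinary method of slices: FS = Σ[c'·Δl_i + (W_i cosα_i − u_i·Δl_i)·tanφ'] / Σ W_i sinα_i, with Δl_i = b_i / cosα_i.
Slice 1: Δl = 2.9/cos(-0.7°) = 2.900 m; N'_1 = 64·cos(-0.7°) − 8·2.900 = 40.8; c'Δl = 31.32; W sinα = -0.8
Slice 2: Δl = 3.2/cos13.4° = 3.290 m; N'_2 = 189·cos13.4° − 7·3.290 = 160.8; c'Δl = 35.53; W sinα = 43.8
Slice 3: Δl = 2.5/cos27.4° = 2.816 m; N'_3 = 202·cos27.4° − 23·2.816 = 114.6; c'Δl = 30.41; W sinα = 93.0
Slice 4: Δl = 2.3/cos40.7° = 3.034 m; N'_4 = 180·cos40.7° − 20·3.034 = 75.8; c'Δl = 32.76; W sinα = 117.4
Slice 5: Δl = 2.2/cos56.3° = 3.965 m; N'_5 = 76·cos56.3° − 3·3.965 = 30.3; c'Δl = 42.82; W sinα = 63.2
Σc'Δl = 172.8 kN/m; ΣN' = 422.3 kN/m; ΣW sinα = 316.6 kN/m
Resisting = 172.8 + 422.3·tan35.3° = 172.8 + 299.0 = 471.8 kN/m
FS = 471.8 / 316.6 = 1.490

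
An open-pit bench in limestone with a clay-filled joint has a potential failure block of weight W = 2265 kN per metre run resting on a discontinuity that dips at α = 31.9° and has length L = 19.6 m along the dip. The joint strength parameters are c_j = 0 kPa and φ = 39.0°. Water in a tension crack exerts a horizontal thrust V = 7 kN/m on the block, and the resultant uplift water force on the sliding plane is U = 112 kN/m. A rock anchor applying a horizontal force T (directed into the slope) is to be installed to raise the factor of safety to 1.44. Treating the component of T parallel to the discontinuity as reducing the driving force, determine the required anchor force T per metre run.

T = 163 kN/m

Resolving forces along and normal to the sliding plane, with the horizontal anchor force T adding T·sinα to the effective normal force and T·cosα acting up the plane against the driving force:
FS = [c_jL + (W cosα − U − V sinα + T sinα) tanφ] / [W sinα + V cosα − T cosα]
Without the anchor: N' = 1807.2 kN/m, driving T_d = 1202.9 kN/m, resisting R = 0·19.6 + 1807.2·tan39.0° = 1463.5 kN/m, FS = 1.22.
Setting FS = 1.44 and solving for T:
1.44·(1202.9 − T cos31.9°) = 1463.5 + T sin31.9°·tan39.0°
T·(sin31.9°·tan39.0° + 1.44·cos31.9°) = 1.44·1202.9 − 1463.5
T·(0.5284·0.8098 + 1.44·0.8490) = 1732.1 − 1463.5 = 268.7
T·1.6504 = 268.7
T = 162.8 kN/m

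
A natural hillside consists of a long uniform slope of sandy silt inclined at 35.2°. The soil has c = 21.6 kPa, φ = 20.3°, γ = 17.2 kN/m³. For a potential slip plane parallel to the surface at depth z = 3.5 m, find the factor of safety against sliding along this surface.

For an infinite slope with a slip plane parallel to the surface (no pore pressure): FS = [c + γz cos²β tanφ] / [γz sinβ cosβ].
γz = 17.2·3.5 = 60.20 kN/m²
Numerator = 21.6 + 60.20·cos²35.2°·tan20.3° = 21.6 + 60.20·0.6677·0.3699 = 36.469 kPa
Denominator = 60.20·sin35.2°·cos35.2° = 60.20·0.5764·0.8171 = 28.356 kPa
FS = 36.469 / 28.356 = 1.286

FS = 1.29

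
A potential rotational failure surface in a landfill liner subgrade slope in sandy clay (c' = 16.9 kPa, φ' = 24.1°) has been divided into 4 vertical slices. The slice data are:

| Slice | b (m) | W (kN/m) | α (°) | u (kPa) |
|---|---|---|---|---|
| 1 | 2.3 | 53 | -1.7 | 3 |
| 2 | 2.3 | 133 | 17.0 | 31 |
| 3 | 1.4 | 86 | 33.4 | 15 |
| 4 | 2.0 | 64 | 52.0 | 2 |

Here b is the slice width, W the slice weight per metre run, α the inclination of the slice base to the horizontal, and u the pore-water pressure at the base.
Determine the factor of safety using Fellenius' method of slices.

FS = 1.80

Ordinary method of slices: FS = Σ[c'·Δl_i + (W_i cosα_i − u_i·Δl_i)·tanφ'] / Σ W_i sinα_i, with Δl_i = b_i / cosα_i.
Slice 1: Δl = 2.3/cos(-1.7°) = 2.301 m; N'_1 = 53·cos(-1.7°) − 3·2.301 = 46.1; c'Δl = 38.89; W sinα = -1.6
Slice 2: Δl = 2.3/cos17.0° = 2.405 m; N'_2 = 133·cos17.0° − 31·2.405 = 52.6; c'Δl = 40.65; W sinα = 38.9
Slice 3: Δl = 1.4/cos33.4° = 1.677 m; N'_3 = 86·cos33.4° − 15·1.677 = 46.6; c'Δl = 28.34; W sinα = 47.3
Slice 4: Δl = 2.0/cos52.0° = 3.249 m; N'_4 = 64·cos52.0° − 2·3.249 = 32.9; c'Δl = 54.90; W sinα = 50.4
Σc'Δl = 162.8 kN/m; ΣN' = 178.3 kN/m; ΣW sinα = 135.1 kN/m
Resisting = 162.8 + 178.3·tan24.1° = 162.8 + 79.7 = 242.5 kN/m
FS = 242.5 / 135.1 = 1.795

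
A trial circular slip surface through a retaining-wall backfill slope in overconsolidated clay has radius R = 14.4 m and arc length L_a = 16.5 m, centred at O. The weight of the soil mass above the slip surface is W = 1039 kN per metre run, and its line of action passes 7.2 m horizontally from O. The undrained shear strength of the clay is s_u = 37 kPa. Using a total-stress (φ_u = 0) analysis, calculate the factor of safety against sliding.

Taking moments about the centre O, the resisting moment is provided by the undrained shear strength acting along the arc:
M_R = s_u·L_a·R = 37·16.50·14.4 = 8791.2 kN·m/m
M_D = W·d = 1039·7.2 = 7480.8 kN·m/m
FS = M_R / M_D = 8791.2 / 7480.8 = 1.175

FS = 1.18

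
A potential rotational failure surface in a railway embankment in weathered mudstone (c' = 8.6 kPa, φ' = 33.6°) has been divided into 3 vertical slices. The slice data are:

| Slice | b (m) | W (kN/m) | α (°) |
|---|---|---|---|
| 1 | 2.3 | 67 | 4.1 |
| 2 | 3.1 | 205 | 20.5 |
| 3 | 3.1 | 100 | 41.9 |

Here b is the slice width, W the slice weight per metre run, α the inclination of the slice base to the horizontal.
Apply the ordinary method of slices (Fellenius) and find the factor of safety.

Ordinary method of slices: FS = Σ[c'·Δl_i + (W_i cosα_i)·tanφ'] / Σ W_i sinα_i, with Δl_i = b_i / cosα_i.
Slice 1: Δl = 2.3/cos4.1° = 2.306 m; N'_1 = 67·cos4.1° = 66.8; c'Δl = 19.83; W sinα = 4.8
Slice 2: Δl = 3.1/cos20.5° = 3.310 m; N'_2 = 205·cos20.5° = 192.0; c'Δl = 28.46; W sinα = 71.8
Slice 3: Δl = 3.1/cos41.9° = 4.165 m; N'_3 = 100·cos41.9° = 74.4; c'Δl = 35.82; W sinα = 66.8
Σc'Δl = 84.1 kN/m; ΣN' = 333.3 kN/m; ΣW sinα = 143.4 kN/m
Resisting = 84.1 + 333.3·tan33.6° = 84.1 + 221.4 = 305.5 kN/m
FS = 305.5 / 143.4 = 2.131

FS = 2.13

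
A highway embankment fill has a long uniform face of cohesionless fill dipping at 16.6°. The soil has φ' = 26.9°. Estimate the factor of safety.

FS = 1.70

For a dry cohesionless infinite slope the factor of safety is FS = tanφ' / tanβ.
FS = tan26.9° / tan16.6° = 0.5073 / 0.2981 = 1.702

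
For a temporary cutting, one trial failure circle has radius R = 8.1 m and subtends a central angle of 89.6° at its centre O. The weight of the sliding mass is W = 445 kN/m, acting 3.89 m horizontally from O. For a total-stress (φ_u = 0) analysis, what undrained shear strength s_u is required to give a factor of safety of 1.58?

s_u = 26.7 kPa

FS = s_u·L_a·R / (W·d), so s_u = FS·W·d / (L_a·R).
Arc length L_a = R·θ = 8.1·(89.6°·π/180) = 8.1·1.5638 = 12.67 m
s_u = 1.58·445·3.89 / (12.67·8.1) = 2735.1 / 102.60 = 26.66 kPa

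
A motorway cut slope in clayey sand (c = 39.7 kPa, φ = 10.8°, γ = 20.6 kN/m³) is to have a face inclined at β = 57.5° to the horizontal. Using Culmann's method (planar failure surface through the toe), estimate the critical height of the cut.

H_c = 20.33 m

Culmann's analysis gives the critical failure plane at α_cr = (β + φ)/2 = (57.5 + 10.8)/2 = 34.1°, and the critical height
H_c = (4c/γ) · sinβ cosφ / [1 − cos(β − φ)]
    = (4·39.7/20.6) · sin57.5°·cos10.8° / [1 − cos(46.7°)]
    = 7.709 · 0.8434·0.9823 / [1 − 0.6858]
    = 7.709 · 0.8285 / 0.3142
    = 20.33 m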